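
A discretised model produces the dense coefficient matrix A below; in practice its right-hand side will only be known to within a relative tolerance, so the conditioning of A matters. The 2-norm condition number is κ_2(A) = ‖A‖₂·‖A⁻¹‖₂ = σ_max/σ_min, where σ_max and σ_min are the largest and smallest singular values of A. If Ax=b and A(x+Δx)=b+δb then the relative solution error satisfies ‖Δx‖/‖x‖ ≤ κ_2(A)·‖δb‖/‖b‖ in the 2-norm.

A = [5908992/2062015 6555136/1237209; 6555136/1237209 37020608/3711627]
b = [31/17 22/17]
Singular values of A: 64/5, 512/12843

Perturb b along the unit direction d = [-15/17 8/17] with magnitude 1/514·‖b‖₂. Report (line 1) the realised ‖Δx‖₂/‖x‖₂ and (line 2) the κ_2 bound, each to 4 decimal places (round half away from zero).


from the listed singular values, σ₁ = 64/5, σ_n = 512/12843
κ = σ_max/σ_min = (64/5)/(512/12843) = 321.0750
bound on ‖Δx‖/‖x‖: κ·ε = 321.0750·1/514 = 0.6247
solve Ax = b  →  x = [22.2065 -11.6664]
2-norm of b is 2.2361; of x, 25.0845
with δb = [-0.0038 0.0020], A·Δx = δb → ‖Δx‖ = 0.1091
relative error = 0.0044
tightness: 0.0044 against a bound of 0.6247 (unrounded ratio ≈ 0.0070)

0.0044
0.6247


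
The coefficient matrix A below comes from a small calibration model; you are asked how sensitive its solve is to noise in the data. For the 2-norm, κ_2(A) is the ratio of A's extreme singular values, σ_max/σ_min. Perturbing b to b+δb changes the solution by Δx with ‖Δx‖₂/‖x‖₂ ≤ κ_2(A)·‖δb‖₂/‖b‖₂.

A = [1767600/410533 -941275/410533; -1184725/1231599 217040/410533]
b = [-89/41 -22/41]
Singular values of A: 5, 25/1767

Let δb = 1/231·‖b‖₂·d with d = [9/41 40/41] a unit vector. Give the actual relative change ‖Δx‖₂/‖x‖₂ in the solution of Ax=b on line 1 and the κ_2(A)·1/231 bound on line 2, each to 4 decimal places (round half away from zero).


largest singular value 5, smallest 25/1767
κ_2(A) = 5 / (25/1767) = 353.4000
worst-case relative error ≤ 353.4000 × 1/231 = 1.5299
solve Ax = b  →  x = [-33.6141 -62.1765]
‖b‖₂ = 2.2361 and ‖x‖₂ = 70.6811
with δb = [0.0021 0.0094], A·Δx = δb → ‖Δx‖ = 0.6842
realised ‖Δx‖/‖x‖ = 0.0097
so the bound overstates the realised error by a factor of ≈ 158.0478 (computed from the unrounded values)

0.0097
1.5299


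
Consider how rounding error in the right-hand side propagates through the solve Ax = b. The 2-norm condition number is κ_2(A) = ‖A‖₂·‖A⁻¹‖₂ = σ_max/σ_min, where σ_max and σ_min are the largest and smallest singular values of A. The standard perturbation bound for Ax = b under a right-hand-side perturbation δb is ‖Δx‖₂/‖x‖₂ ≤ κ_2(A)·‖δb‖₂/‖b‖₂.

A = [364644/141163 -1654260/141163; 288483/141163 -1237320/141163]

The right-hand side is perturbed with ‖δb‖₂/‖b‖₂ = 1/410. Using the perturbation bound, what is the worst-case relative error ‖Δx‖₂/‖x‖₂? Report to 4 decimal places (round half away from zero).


0.4199

M = AᵀA = [216187688025/19926992569 -960161769000/19926992569; -960161769000/19926992569 4267536930000/19926992569]. tr(M)=2667296025/11854249, det(M)=20250000/11854249
char-poly roots: 225 and 90000/11854249
σ_max=√225=15, σ_min=√(90000/11854249)=(300/3443) → κ = 172.1500
bound on ‖Δx‖/‖x‖: κ·ε = 172.1500·1/410 = 0.4199


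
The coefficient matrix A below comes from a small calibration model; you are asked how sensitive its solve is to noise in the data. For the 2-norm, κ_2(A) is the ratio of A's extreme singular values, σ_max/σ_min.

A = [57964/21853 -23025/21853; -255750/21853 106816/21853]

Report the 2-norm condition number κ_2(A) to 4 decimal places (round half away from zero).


form AᵀA = [40908916/284089 -17045100/284089; -17045100/284089 7102801/284089] with trace 284093/1681 and determinant 676/1681
solving λ² − 284093/1681·λ + 676/1681 = 0 gives λ = 169, 4/1681
so κ_2 = √(169 / (4/1681)) = 266.5000

266.5000


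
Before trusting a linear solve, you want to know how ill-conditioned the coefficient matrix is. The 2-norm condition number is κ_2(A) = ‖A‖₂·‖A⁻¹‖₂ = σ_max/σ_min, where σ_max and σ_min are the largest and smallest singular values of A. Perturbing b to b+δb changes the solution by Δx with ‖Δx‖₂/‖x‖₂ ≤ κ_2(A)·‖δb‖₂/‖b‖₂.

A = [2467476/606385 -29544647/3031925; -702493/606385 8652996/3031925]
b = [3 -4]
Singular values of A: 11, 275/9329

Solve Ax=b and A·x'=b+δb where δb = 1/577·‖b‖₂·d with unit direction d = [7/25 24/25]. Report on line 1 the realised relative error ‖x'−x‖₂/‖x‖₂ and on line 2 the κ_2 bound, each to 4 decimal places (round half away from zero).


σ_max = 11, σ_min = 275/9329
condition number: 11 ÷ (275/9329) = 373.1600
perturbation bound = 373.1600·1/577 = 0.6467
solve Ax = b  →  x = [-93.8025 -39.4783]
2-norm of b is 5.0000; of x, 101.7716
δb = ε·‖b‖·d = [0.0024 0.0083]; solving A·Δx = δb gives ‖Δx‖ = 0.2940
realised ‖Δx‖/‖x‖ = 0.0029
tightness: 0.0029 against a bound of 0.6467 (unrounded ratio ≈ 0.0045)

0.0029
0.6467


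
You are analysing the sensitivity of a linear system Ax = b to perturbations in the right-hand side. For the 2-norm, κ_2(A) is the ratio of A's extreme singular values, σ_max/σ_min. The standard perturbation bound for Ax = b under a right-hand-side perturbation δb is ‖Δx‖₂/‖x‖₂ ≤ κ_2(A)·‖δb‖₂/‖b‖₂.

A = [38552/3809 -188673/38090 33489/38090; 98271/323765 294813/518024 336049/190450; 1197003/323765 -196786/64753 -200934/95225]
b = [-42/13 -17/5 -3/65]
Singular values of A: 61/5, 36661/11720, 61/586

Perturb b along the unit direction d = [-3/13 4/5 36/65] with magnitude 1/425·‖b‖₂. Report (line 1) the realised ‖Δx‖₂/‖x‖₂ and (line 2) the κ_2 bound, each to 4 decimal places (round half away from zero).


σ_max = 61/5, σ_min = 61/586
condition number: (61/5) ÷ (61/586) = 117.2000
bound on ‖Δx‖/‖x‖: κ·ε = 117.2000·1/425 = 0.2758
solve Ax = b  →  x = [7.9554 15.4389 -8.2749]
‖b‖₂ = 4.6904 and ‖x‖₂ = 19.2386
Δx = A⁻¹·δb where δb = 1/425·4.6904·d; ‖Δx‖ = 0.1060
dividing the unrounded norms, ‖Δx‖/‖x‖ = 0.0055
realised/bound (from unrounded values) ≈ 0.0200

0.0055
0.2758


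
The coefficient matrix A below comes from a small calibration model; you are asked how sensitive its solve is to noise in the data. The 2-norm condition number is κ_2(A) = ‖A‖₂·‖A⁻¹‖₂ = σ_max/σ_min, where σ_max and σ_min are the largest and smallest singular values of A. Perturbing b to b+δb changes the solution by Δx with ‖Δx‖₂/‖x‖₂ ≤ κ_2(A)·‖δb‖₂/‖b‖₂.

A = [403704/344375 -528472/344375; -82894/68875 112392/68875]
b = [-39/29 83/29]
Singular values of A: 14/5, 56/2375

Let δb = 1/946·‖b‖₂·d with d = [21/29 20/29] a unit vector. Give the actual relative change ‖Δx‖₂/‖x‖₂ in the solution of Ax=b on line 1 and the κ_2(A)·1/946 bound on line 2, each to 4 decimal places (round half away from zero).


σ_max = 14/5, σ_min = 56/2375
κ_2(A) = (14/5) / (56/2375) = 118.7500
bound on ‖Δx‖/‖x‖: κ·ε = 118.7500·1/946 = 0.1255
solve Ax = b  →  x = [33.2857 26.3036]
‖b‖ = 3.1623, ‖x‖ = 42.4242
re-solving with b+δb shifts x by Δx of norm 0.1418
dividing the unrounded norms, ‖Δx‖/‖x‖ = 0.0033
tightness: 0.0033 against a bound of 0.1255 (unrounded ratio ≈ 0.0266)

0.0033
0.1255


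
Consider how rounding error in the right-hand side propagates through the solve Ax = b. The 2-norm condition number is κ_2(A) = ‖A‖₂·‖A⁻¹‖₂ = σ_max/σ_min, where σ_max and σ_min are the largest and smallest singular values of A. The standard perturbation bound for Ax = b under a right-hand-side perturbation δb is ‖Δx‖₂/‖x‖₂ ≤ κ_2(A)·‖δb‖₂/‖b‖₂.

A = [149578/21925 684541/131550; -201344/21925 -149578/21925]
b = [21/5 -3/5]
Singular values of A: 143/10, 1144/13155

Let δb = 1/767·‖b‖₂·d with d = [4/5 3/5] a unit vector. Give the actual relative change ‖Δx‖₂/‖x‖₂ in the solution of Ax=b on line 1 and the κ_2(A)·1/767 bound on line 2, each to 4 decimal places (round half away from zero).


largest singular value 143/10, smallest 1144/13155
κ_2(A) = (143/10) / (1144/13155) = 164.4375
bound on ‖Δx‖/‖x‖: κ·ε = 164.4375·1/767 = 0.2144
solve Ax = b  →  x = [-20.5306 27.7238]
‖b‖ = 4.2426, ‖x‖ = 34.4980
re-solving with b+δb shifts x by Δx of norm 0.0636
relative error = 0.0018
tightness: 0.0018 against a bound of 0.2144 (unrounded ratio ≈ 0.0086)

0.0018
0.2144


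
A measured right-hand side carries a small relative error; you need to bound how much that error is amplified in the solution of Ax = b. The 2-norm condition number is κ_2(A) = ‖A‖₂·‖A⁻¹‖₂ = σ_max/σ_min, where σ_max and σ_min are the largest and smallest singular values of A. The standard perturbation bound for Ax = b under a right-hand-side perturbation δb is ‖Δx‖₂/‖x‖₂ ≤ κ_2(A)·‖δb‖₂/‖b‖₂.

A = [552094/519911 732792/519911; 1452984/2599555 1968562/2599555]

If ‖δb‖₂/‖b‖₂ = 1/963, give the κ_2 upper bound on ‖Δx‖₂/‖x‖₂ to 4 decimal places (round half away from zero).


M = AᵀA = [33672516004/23382997225 44894604672/23382997225; 44894604672/23382997225 59861035396/23382997225]. tr(M)=3741342056/935319889, det(M)=250000/935319889
solving λ² − 3741342056/935319889·λ + 250000/935319889 = 0 gives λ = 4, 62500/935319889
σ_max=√4=2, σ_min=√(62500/935319889)=(250/30583) → κ = 244.6640
bound on ‖Δx‖/‖x‖: κ·ε = 244.6640·1/963 = 0.2541

0.2541


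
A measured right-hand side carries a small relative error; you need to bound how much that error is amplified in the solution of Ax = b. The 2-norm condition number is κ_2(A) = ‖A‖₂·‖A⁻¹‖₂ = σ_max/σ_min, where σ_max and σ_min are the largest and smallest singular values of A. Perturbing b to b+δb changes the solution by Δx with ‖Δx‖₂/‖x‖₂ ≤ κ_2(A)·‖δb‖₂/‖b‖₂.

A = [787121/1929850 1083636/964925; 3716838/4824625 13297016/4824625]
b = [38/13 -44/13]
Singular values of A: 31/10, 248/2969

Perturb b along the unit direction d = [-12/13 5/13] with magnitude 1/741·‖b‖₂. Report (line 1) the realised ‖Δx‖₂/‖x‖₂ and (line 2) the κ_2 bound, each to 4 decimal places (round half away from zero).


σ_max = 31/10, σ_min = 248/2969
condition number: (31/10) ÷ (248/2969) = 37.1125
worst-case relative error ≤ 37.1125 × 1/741 = 0.0501
solve Ax = b  →  x = [45.7910 -14.0277]
‖b‖ = 4.4721, ‖x‖ = 47.8914
Δx = A⁻¹·δb where δb = 1/741·4.4721·d; ‖Δx‖ = 0.0723
relative error = 0.0015
realised/bound (from unrounded values) ≈ 0.0301

0.0015
0.0501


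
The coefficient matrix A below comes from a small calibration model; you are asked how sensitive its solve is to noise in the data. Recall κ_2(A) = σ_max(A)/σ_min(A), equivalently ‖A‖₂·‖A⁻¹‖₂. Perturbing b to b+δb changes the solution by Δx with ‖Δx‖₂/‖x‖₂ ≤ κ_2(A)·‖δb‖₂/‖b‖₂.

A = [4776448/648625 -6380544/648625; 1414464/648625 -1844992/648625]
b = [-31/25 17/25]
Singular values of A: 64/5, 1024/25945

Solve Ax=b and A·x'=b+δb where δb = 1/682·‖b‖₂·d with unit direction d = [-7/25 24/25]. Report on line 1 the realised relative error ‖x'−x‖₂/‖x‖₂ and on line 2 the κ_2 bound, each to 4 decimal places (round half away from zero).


from the listed singular values, σ₁ = 64/5, σ_n = 1024/25945
κ_2(A) = (64/5) / (1024/25945) = 324.3125
perturbation bound = 324.3125·1/682 = 0.4755
solve Ax = b  →  x = [20.2227 15.2646]
‖b‖ = 1.4142, ‖x‖ = 25.3370
Δx = A⁻¹·δb where δb = 1/682·1.4142·d; ‖Δx‖ = 0.0525
realised ‖Δx‖/‖x‖ = 0.0021
tightness: 0.0021 against a bound of 0.4755 (unrounded ratio ≈ 0.0044)

0.0021
0.4755


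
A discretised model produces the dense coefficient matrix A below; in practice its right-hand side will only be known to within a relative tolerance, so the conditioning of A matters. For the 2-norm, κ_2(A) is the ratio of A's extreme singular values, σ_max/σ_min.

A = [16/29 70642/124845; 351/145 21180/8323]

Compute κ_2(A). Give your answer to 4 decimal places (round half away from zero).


AᵀA = [4469/725 19708/3045; 19708/3045 2172836/319725]; tr = 28577/2205, det = 36/30625
λ_max, λ_min = (28577/2205 ± √20415551689/121550625)/2 = 324/25, 1/11025
so κ_2 = √((324/25) / (1/11025)) = 378.0000

378.0000


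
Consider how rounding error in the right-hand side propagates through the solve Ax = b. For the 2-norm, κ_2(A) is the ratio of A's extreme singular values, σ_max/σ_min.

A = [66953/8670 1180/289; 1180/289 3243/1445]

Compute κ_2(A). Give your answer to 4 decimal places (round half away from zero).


M = AᵀA = [19847281/260100 35282/867; 35282/867 156841/7225]. tr(M)=88213/900, det(M)=1089/2500
char-poly roots: 9801/100 and 1/225
so κ_2 = √((9801/100) / (1/225)) = 148.5000

148.5000


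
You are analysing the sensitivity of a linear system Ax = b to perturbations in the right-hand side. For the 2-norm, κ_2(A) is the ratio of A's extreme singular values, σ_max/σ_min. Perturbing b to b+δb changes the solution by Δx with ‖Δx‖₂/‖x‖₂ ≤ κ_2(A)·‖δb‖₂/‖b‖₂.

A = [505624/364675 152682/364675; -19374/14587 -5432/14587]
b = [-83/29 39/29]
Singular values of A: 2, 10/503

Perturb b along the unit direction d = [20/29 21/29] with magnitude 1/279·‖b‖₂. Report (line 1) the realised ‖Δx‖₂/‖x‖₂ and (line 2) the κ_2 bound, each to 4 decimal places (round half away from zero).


0.0113
0.3606

from the listed singular values, σ₁ = 2, σ_n = 10/503
condition number: 2 ÷ (10/503) = 100.6000
κ_2(A)·‖δb‖/‖b‖ = 0.3606
solve Ax = b  →  x = [12.6440 -48.7080]
‖b‖₂ = 3.1623 and ‖x‖₂ = 50.3224
δb = ε·‖b‖·d = [0.0078 0.0082]; solving A·Δx = δb gives ‖Δx‖ = 0.5701
realised ‖Δx‖/‖x‖ = 0.0113
realised/bound (from unrounded values) ≈ 0.0314


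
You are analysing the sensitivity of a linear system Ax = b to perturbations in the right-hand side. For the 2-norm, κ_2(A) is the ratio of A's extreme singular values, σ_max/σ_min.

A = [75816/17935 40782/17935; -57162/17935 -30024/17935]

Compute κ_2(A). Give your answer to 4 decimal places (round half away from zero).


211.0000

M = AᵀA = [360622404/12866569 192326400/12866569; 192326400/12866569 102584484/12866569]. tr(M)=1602792/44521, det(M)=1296/44521
λ_max, λ_min = (1602792/44521 ± √2568711398400/1982119441)/2 = 36, 36/44521
κ = σ_max/σ_min = 6/(6/211) = 211.0000


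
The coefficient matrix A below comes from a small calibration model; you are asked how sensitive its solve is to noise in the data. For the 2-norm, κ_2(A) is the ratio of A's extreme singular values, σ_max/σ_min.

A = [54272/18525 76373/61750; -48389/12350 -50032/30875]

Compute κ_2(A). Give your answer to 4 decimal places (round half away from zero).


285.0000

M = AᵀA = [101093101/4223700 17550632/1759875; 17550632/1759875 48755813/11732500]. tr(M)=114081917/4061250, det(M)=7890481/812250000
char-poly roots: 2809/100 and 2809/8122500
κ_2(A) = √(λ_max/λ_min) = √((2809/100) / (2809/8122500)) = 285.0000


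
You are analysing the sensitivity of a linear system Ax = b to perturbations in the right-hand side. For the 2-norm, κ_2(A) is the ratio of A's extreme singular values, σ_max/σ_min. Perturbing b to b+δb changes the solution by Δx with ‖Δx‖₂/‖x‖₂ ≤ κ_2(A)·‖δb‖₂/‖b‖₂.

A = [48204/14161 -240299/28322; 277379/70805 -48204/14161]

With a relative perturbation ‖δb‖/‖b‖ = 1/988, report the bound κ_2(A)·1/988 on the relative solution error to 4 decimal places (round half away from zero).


form AᵀA = [467230969/17347225 -146467854/3469445; -146467854/3469445 231965785/2775556] with trace 26533109/240100 and determinant 112550881/240100
solving λ² − 26533109/240100·λ + 112550881/240100 = 0 gives λ = 10609/100, 10609/2401
κ = σ_max/σ_min = (103/10)/(103/49) = 4.9000
κ_2(A)·‖δb‖/‖b‖ = 0.0050

0.0050


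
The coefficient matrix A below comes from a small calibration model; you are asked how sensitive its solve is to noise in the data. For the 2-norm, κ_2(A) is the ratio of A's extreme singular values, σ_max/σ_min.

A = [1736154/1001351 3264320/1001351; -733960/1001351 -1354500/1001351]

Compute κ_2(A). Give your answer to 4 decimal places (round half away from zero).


M = AᵀA = [21023242564/5933158729 39417225120/5933158729; 39417225120/5933158729 73908019600/5933158729]. tr(M)=328481876/20529961, det(M)=40000/20529961
eigenvalues of AᵀA: λ = (tr ± √(tr²−4·det))/2 = 16, 2500/20529961
κ_2(A) = √(λ_max/λ_min) = √(16 / (2500/20529961)) = 362.4800

362.4800


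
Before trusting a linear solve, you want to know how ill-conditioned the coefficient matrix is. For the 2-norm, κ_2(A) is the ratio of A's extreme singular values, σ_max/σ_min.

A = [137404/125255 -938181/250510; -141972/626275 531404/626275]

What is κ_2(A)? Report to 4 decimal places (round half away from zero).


M = AᵀA = [292773664/233325625 -1003460598/233325625; -1003460598/233325625 13762135969/933302500]. tr(M)=23893169/1493284, det(M)=2500/373321
solving λ² − 23893169/1493284·λ + 2500/373321 = 0 gives λ = 16, 625/1493284
σ_max=√16=4, σ_min=√(625/1493284)=(25/1222) → κ = 195.5200

195.5200


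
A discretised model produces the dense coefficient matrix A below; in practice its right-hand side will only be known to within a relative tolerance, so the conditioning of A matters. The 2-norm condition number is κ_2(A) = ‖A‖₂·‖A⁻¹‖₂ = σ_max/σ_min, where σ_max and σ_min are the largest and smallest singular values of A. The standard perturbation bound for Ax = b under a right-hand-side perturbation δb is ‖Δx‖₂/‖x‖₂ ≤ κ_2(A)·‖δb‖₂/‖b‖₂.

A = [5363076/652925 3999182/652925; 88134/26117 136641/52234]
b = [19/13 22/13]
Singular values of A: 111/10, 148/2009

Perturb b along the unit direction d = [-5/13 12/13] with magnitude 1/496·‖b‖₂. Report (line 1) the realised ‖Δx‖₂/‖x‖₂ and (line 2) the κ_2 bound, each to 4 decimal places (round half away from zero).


from the listed singular values, σ₁ = 111/10, σ_n = 148/2009
κ = σ_max/σ_min = (111/10)/(148/2009) = 150.6750
bound on ‖Δx‖/‖x‖: κ·ε = 150.6750·1/496 = 0.3038
solve Ax = b  →  x = [-8.0005 10.9676]
2-norm of b is 2.2361; of x, 13.5755
re-solving with b+δb shifts x by Δx of norm 0.0612
relative error = 0.0045
realised/bound (from unrounded values) ≈ 0.0148

0.0045
0.3038


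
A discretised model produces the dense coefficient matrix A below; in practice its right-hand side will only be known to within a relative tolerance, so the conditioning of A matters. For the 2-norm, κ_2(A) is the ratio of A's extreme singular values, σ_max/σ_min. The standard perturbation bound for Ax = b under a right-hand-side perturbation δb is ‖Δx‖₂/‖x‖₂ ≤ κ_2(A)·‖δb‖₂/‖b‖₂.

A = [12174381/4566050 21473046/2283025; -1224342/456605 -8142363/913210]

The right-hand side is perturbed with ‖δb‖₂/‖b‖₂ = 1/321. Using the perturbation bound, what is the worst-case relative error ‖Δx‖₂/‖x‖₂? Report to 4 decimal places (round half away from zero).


0.3924

form AᵀA = [354479055921/24790502500 303595105968/6197625625; 303595105968/6197625625 4163874790329/24790502500] with trace 3614683077/19832402 and determinant 332150625/158659216
solving λ² − 3614683077/19832402·λ + 332150625/158659216 = 0 gives λ = 729/4, 455625/39664804
κ = σ_max/σ_min = (27/2)/(675/6298) = 125.9600
κ_2(A)·‖δb‖/‖b‖ = 0.3924


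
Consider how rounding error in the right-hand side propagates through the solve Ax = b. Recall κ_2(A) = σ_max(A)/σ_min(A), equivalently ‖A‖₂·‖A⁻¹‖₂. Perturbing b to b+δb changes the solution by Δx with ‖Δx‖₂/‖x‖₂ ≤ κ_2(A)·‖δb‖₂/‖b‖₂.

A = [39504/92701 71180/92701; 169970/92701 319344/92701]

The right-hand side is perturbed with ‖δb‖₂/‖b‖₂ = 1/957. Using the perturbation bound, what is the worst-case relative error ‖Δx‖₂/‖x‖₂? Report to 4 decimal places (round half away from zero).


M = AᵀA = [18114436/5112121 33962400/5112121; 33962400/5112121 63680656/5112121]. tr(M)=283028/17689, det(M)=64/17689
char-poly roots: 16 and 4/17689
κ_2(A) = √(λ_max/λ_min) = √(16 / (4/17689)) = 266.0000
bound on ‖Δx‖/‖x‖: κ·ε = 266.0000·1/957 = 0.2780

0.2780


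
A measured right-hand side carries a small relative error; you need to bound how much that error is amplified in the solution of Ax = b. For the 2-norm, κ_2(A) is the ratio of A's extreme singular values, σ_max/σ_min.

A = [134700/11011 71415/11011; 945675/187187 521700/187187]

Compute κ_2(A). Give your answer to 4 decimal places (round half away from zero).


169.4000

form AᵀA = [36319190625/207331201 19369368000/207331201; 19369368000/207331201 10331955225/207331201] with trace 161422650/717409 and determinant 1265625/717409
λ_max, λ_min = (161422650/717409 ± √26053640049960000/514675673281)/2 = 225, 5625/717409
κ = σ_max/σ_min = 15/(75/847) = 169.4000


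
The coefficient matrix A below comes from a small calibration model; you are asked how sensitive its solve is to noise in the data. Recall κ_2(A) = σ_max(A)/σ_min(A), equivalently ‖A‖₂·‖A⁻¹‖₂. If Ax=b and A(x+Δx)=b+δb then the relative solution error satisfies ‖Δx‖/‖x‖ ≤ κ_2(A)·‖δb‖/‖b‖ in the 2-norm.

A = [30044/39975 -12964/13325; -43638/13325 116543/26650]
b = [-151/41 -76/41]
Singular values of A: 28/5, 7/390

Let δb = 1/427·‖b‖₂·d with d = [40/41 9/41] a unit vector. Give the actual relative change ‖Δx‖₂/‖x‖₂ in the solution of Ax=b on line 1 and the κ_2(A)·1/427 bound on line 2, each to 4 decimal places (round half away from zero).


0.0024
0.7307

largest singular value 28/5, smallest 7/390
κ_2(A) = (28/5) / (7/390) = 312.0000
κ_2(A)·‖δb‖/‖b‖ = 0.7307
solve Ax = b  →  x = [-178.1786 -133.8571]
‖b‖₂ = 4.1231 and ‖x‖₂ = 222.8572
re-solving with b+δb shifts x by Δx of norm 0.5380
relative error = 0.0024
realised/bound (from unrounded values) ≈ 0.0033


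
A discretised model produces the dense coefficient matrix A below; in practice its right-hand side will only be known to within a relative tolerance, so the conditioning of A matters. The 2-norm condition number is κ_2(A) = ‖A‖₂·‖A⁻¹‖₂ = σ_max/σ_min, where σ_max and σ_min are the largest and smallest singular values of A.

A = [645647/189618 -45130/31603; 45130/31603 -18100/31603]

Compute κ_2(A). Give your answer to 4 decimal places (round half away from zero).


179.5200

form AᵀA = [2900484361/212751396 -100707595/17729283; -100707595/17729283 13990100/5909761] with trace 20142769/1258884 and determinant 2500/314721
solving λ² − 20142769/1258884·λ + 2500/314721 = 0 gives λ = 16, 625/1258884
κ_2(A) = √(λ_max/λ_min) = √(16 / (625/1258884)) = 179.5200


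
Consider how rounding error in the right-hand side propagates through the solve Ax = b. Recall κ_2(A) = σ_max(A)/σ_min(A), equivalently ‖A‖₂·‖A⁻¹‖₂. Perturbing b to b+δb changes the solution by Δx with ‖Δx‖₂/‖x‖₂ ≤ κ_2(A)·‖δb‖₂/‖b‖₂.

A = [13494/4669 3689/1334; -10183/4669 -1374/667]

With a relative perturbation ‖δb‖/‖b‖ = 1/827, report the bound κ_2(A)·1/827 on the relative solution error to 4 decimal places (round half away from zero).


M = AᵀA = [285781525/21799561 38881125/3114223; 38881125/3114223 21160225/1779556]. tr(M)=2592125/103684, det(M)=625/103684
char-poly roots: 25 and 25/103684
so κ_2 = √(25 / (25/103684)) = 322.0000
worst-case relative error ≤ 322.0000 × 1/827 = 0.3894

0.3894


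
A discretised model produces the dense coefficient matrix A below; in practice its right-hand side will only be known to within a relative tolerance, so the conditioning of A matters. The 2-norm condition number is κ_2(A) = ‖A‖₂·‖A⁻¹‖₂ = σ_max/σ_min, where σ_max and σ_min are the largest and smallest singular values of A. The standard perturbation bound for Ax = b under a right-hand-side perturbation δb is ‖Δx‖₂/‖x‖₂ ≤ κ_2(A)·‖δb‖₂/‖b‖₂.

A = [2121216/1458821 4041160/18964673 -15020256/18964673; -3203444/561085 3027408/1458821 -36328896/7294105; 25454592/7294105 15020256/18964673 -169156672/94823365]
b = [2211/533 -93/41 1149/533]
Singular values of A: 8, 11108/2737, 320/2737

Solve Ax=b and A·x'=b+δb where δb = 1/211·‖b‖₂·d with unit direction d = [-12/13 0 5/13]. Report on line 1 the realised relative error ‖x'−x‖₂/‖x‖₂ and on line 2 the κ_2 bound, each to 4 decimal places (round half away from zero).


0.0082
0.3243

largest singular value 8, smallest 320/2737
κ = σ_max/σ_min = 8/(320/2737) = 68.4250
worst-case relative error ≤ 68.4250 × 1/211 = 0.3243
solve Ax = b  →  x = [0.7435 -23.5447 -10.2072]
‖b‖₂ = 5.1962 and ‖x‖₂ = 25.6728
Δx = A⁻¹·δb where δb = 1/211·5.1962·d; ‖Δx‖ = 0.2106
realised ‖Δx‖/‖x‖ = 0.0082
tightness: 0.0082 against a bound of 0.3243 (unrounded ratio ≈ 0.0253)


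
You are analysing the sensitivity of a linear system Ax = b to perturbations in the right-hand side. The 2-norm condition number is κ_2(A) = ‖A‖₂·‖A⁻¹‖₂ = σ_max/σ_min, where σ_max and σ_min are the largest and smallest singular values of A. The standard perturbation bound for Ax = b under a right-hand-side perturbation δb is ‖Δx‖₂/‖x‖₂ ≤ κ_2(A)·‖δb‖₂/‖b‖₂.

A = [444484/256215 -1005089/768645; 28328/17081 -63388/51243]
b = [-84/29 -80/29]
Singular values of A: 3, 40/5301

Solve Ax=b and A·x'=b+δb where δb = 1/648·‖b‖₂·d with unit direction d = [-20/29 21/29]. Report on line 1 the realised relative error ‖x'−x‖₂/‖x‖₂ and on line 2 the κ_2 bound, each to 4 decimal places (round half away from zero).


from the listed singular values, σ₁ = 3, σ_n = 40/5301
κ = σ_max/σ_min = 3/(40/5301) = 397.5750
κ_2(A)·‖δb‖/‖b‖ = 0.6135
solve Ax = b  →  x = [-1.0667 0.8000]
2-norm of b is 4.0000; of x, 1.3333
Δx = A⁻¹·δb where δb = 1/648·4.0000·d; ‖Δx‖ = 0.8181
relative error = 0.6135
realised/bound = 1 exactly: the bound is attained for this b and d

0.6135
0.6135


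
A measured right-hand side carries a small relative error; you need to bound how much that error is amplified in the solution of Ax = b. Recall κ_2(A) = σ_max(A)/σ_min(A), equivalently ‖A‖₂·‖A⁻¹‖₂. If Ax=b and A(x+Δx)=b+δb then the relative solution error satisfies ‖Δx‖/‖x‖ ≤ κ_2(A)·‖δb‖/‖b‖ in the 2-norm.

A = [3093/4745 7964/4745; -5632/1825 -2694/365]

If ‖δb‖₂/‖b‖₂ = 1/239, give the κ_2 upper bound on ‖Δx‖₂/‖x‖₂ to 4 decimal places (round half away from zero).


0.7636

M = AᵀA = [5599748881/562875625 2687334012/112575125; 2687334012/112575125 257993156/4503005]. tr(M)=223957949/3330625, det(M)=11303044/83265625
eigenvalues of AᵀA: λ = (tr ± √(tr²−4·det))/2 = 1681/25, 6724/3330625
κ = σ_max/σ_min = (41/5)/(82/1825) = 182.5000
worst-case relative error ≤ 182.5000 × 1/239 = 0.7636


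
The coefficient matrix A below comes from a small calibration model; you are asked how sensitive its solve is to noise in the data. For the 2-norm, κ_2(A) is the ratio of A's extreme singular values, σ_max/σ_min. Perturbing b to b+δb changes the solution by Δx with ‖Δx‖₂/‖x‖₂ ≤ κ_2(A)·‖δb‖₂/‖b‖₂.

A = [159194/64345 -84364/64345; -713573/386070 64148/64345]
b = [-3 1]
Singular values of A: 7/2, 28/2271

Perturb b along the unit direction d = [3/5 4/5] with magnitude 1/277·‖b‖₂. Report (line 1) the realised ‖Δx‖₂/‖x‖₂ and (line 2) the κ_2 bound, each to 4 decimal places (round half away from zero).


σ_max = 7/2, σ_min = 28/2271
κ = σ_max/σ_min = (7/2)/(28/2271) = 283.8750
κ_2(A)·‖δb‖/‖b‖ = 1.0248
solve Ax = b  →  x = [-38.9244 -71.1618]
‖b‖ = 3.1623, ‖x‖ = 81.1117
δb = ε·‖b‖·d = [0.0068 0.0091]; solving A·Δx = δb gives ‖Δx‖ = 0.9259
realised ‖Δx‖/‖x‖ = 0.0114
tightness: 0.0114 against a bound of 1.0248 (unrounded ratio ≈ 0.0111)

0.0114
1.0248


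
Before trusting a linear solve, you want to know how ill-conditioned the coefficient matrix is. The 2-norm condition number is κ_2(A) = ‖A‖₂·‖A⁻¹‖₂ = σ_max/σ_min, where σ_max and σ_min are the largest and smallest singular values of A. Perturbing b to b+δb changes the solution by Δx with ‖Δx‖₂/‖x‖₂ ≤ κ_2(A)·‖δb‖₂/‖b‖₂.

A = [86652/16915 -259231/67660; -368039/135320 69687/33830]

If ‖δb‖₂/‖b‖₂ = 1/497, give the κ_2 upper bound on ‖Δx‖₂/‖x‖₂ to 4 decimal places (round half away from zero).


0.8008

M = AᵀA = [2131491793/63361600 -399650769/15840400; -399650769/15840400 299743333/15840400]. tr(M)=133218605/2534464, det(M)=707281/40551424
solving λ² − 133218605/2534464·λ + 707281/40551424 = 0 gives λ = 841/16, 841/2534464
κ = σ_max/σ_min = (29/4)/(29/1592) = 398.0000
bound on ‖Δx‖/‖x‖: κ·ε = 398.0000·1/497 = 0.8008


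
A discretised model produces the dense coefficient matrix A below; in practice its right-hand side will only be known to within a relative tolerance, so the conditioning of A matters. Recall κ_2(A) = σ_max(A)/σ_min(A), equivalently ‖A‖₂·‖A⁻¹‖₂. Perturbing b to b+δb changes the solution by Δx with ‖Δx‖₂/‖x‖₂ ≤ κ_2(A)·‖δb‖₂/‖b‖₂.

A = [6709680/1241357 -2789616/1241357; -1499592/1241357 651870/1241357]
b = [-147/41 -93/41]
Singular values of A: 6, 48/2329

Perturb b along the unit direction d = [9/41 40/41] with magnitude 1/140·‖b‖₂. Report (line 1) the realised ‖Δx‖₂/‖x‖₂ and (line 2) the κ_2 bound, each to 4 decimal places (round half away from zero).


0.0101
2.0795

σ_max = 6, σ_min = 48/2329
κ = σ_max/σ_min = 6/(48/2329) = 291.1250
κ_2(A)·‖δb‖/‖b‖ = 2.0795
solve Ax = b  →  x = [-56.4471 -134.1731]
‖b‖₂ = 4.2426 and ‖x‖₂ = 145.5634
with δb = [0.0067 0.0296], A·Δx = δb → ‖Δx‖ = 1.4704
relative error = 0.0101
so the bound overstates the realised error by a factor of ≈ 205.8577 (computed from the unrounded values)


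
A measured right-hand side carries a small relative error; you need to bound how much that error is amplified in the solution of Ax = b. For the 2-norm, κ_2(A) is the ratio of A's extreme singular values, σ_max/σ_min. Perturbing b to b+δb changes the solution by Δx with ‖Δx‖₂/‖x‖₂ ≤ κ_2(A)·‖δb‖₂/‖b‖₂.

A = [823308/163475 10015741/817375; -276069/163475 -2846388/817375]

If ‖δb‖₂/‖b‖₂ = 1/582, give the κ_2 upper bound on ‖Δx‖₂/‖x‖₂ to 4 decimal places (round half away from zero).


M = AᵀA = [92806173/3289117 1111610976/16445585; 1111610976/16445585 13343629837/82227925]. tr(M)=1204906474/6325225, det(M)=2518569/253009
solving λ² − 1204906474/6325225·λ + 2518569/253009 = 0 gives λ = 4761/25, 13225/253009
κ = σ_max/σ_min = (69/5)/(115/503) = 60.3600
bound on ‖Δx‖/‖x‖: κ·ε = 60.3600·1/582 = 0.1037

0.1037


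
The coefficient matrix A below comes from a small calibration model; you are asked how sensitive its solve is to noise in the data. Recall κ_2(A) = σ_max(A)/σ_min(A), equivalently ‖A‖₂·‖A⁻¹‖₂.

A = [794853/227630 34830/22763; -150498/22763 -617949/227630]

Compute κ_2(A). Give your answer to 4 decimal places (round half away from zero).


form AᵀA = [771029037/13791700 16061328/689585; 16061328/689585 133929693/13791700] with trace 6961221/106090 and determinant 43046721/106090000
char-poly roots: 6561/100 and 6561/1060900
κ = σ_max/σ_min = (81/10)/(81/1030) = 103.0000

103.0000


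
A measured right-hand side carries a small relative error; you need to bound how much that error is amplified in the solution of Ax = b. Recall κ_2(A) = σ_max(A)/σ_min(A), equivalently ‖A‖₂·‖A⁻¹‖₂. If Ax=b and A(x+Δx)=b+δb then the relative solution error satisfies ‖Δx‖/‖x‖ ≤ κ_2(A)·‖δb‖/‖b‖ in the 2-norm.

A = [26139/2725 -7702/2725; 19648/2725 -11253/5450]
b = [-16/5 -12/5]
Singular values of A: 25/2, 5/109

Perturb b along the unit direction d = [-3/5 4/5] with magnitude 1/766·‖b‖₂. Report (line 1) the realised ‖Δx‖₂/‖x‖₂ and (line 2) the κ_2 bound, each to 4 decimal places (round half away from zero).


0.3557
0.3557

σ_max = 25/2, σ_min = 5/109
κ = σ_max/σ_min = (25/2)/(5/109) = 272.5000
worst-case relative error ≤ 272.5000 × 1/766 = 0.3557
solve Ax = b  →  x = [-0.3072 0.0896]
‖b‖ = 4.0000, ‖x‖ = 0.3200
re-solving with b+δb shifts x by Δx of norm 0.1138
dividing the unrounded norms, ‖Δx‖/‖x‖ = 0.3557
realised/bound = 1 exactly: the bound is attained for this b and d


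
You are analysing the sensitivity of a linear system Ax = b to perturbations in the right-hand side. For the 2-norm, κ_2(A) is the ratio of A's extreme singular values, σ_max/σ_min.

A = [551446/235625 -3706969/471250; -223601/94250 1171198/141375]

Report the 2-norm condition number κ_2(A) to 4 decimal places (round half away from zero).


195.0000

form AᵀA = [2932587329/264062500 -7538410096/198046875; -7538410096/198046875 310160580289/2376562500] with trace 269243093/1901250 and determinant 200533921/380250000
char-poly roots: 14161/100 and 14161/3802500
so κ_2 = √((14161/100) / (14161/3802500)) = 195.0000


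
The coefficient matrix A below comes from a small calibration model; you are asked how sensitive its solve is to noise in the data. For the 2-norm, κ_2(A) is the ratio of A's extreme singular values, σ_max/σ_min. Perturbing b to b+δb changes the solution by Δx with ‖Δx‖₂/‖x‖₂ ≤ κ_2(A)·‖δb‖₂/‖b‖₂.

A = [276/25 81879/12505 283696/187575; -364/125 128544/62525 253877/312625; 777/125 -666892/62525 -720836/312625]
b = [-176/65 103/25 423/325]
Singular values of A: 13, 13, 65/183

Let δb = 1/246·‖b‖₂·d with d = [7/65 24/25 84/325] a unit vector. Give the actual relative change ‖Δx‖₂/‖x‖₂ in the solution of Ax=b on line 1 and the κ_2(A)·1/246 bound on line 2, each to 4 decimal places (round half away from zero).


largest singular value 13, smallest 65/183
κ_2(A) = 13 / (65/183) = 36.6000
perturbation bound = 36.6000·1/246 = 0.1488
solve Ax = b  →  x = [-0.2000 -2.6071 10.9565]
‖b‖₂ = 5.0990 and ‖x‖₂ = 11.2642
δb = ε·‖b‖·d = [0.0022 0.0199 0.0054]; solving A·Δx = δb gives ‖Δx‖ = 0.0584
realised ‖Δx‖/‖x‖ = 0.0052
realised/bound (from unrounded values) ≈ 0.0348

0.0052
0.1488


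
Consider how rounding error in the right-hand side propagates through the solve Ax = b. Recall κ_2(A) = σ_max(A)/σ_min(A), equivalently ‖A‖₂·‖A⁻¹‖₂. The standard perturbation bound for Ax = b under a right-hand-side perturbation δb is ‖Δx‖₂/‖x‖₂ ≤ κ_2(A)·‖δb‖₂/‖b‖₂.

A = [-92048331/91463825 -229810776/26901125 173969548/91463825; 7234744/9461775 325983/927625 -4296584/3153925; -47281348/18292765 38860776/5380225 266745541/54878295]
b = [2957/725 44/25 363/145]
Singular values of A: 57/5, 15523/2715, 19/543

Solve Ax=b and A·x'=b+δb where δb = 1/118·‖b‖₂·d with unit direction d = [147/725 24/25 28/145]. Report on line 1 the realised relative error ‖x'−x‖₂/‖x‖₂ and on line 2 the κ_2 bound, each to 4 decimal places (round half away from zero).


σ_max = 57/5, σ_min = 19/543
condition number: (57/5) ÷ (19/543) = 325.8000
bound on ‖Δx‖/‖x‖: κ·ε = 325.8000·1/118 = 2.7610
solve Ax = b  →  x = [75.3380 -0.2392 40.9320]
‖b‖₂ = 5.0990 and ‖x‖₂ = 85.7397
δb = ε·‖b‖·d = [0.0088 0.0415 0.0083]; solving A·Δx = δb gives ‖Δx‖ = 1.2350
relative error = 0.0144
tightness: 0.0144 against a bound of 2.7610 (unrounded ratio ≈ 0.0052)

0.0144
2.7610


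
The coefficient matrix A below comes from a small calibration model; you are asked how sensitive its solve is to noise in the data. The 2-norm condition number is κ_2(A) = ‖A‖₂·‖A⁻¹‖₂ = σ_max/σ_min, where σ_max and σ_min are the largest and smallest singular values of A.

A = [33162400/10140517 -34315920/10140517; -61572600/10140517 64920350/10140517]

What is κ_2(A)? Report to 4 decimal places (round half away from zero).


257.1125

form AᵀA = [16923632680000/355813443001 -17769249162000/355813443001; -17769249162000/355813443001 18658249860100/355813443001] with trace 42309016100/423083761 and determinant 64000000/423083761
eigenvalues of AᵀA: λ = (tr ± √(tr²−4·det))/2 = 100, 640000/423083761
so κ_2 = √(100 / (640000/423083761)) = 257.1125


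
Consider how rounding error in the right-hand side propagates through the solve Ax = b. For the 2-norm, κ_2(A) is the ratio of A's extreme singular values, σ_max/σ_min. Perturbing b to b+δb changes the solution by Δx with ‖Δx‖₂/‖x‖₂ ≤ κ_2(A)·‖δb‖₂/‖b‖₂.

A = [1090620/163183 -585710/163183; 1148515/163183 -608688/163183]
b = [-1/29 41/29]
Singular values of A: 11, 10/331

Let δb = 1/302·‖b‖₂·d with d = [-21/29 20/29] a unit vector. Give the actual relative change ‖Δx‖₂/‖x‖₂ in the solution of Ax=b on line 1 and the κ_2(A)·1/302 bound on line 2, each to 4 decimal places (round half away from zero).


σ_max = 11, σ_min = 10/331
condition number: 11 ÷ (10/331) = 364.1000
perturbation bound = 364.1000·1/302 = 1.2056
solve Ax = b  →  x = [15.6567 29.1631]
‖b‖ = 1.4142, ‖x‖ = 33.1001
re-solving with b+δb shifts x by Δx of norm 0.1550
dividing the unrounded norms, ‖Δx‖/‖x‖ = 0.0047
so the bound overstates the realised error by a factor of ≈ 257.4586 (computed from the unrounded values)

0.0047
1.2056


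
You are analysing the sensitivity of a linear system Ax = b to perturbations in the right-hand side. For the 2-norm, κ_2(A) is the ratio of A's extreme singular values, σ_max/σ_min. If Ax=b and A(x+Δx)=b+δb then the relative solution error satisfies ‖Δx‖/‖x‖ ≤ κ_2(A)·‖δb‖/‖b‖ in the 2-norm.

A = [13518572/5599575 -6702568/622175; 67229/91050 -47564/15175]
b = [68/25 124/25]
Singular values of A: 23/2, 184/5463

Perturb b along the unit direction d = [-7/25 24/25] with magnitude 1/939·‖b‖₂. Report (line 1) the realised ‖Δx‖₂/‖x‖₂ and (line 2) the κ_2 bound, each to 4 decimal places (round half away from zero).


from the listed singular values, σ₁ = 23/2, σ_n = 184/5463
κ = σ_max/σ_min = (23/2)/(184/5463) = 341.4375
κ_2(A)·‖δb‖/‖b‖ = 0.3636
solve Ax = b  →  x = [115.9406 25.7301]
‖b‖ = 5.6569, ‖x‖ = 118.7614
re-solving with b+δb shifts x by Δx of norm 0.1789
relative error = 0.0015
realised/bound (from unrounded values) ≈ 0.0041

0.0015
0.3636


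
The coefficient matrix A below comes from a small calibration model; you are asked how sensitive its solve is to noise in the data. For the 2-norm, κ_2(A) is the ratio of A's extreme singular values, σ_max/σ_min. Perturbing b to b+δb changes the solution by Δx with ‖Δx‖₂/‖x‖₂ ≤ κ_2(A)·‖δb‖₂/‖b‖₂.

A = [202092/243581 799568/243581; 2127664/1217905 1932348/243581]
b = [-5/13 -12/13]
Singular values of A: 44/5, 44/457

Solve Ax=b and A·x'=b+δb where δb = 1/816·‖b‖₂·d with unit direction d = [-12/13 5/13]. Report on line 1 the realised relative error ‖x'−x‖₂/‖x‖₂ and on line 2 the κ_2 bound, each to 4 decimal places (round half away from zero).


from the listed singular values, σ₁ = 44/5, σ_n = 44/457
κ = σ_max/σ_min = (44/5)/(44/457) = 91.4000
worst-case relative error ≤ 91.4000 × 1/816 = 0.1120
solve Ax = b  →  x = [-0.0249 -0.1109]
‖b‖ = 1.0000, ‖x‖ = 0.1136
with δb = [-0.0011 0.0005], A·Δx = δb → ‖Δx‖ = 0.0127
realised ‖Δx‖/‖x‖ = 0.1120
realised/bound = 1 exactly: the bound is attained for this b and d

0.1120
0.1120
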